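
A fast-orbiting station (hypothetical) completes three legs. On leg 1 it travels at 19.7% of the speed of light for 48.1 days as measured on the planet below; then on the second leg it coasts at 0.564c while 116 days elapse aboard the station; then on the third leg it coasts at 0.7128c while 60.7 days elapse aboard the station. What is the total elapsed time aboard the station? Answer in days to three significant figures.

Leg 1: β = 0.197; γ = 1/√(1 − 0.197²) = 1/√0.9612 = 1.020; τ_1 = 48.1/1.020 = 47.16 days.
Leg 2: 116 days is already measured aboard the station.
Leg 3: 60.7 days is already measured aboard the station.
Total: 47.16 + 116.0 + 60.70 days.

τ = 224 days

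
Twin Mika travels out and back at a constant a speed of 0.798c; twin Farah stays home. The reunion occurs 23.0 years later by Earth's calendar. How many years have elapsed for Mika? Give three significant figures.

τ = 13.9 years

γ = 1/√(1 − 0.798²) = 1/√0.3632 = 1.659
Mika's clock measures proper time along the trip: τ = Δt/γ = 23.0/1.659 years.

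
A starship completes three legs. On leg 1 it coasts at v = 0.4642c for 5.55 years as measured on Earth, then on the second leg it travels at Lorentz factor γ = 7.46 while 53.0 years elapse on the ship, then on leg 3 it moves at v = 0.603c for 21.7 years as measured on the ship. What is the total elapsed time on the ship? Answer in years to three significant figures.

τ = 79.6 years

Leg 1: γ = 1/√(1 − 0.4642²) = 1/√0.7845 = 1.129; τ_1 = 5.55/1.129 = 4.916 years.
Leg 2: 53.0 years is already measured on the ship.
Leg 3: 21.7 years is already measured on the ship.
Total: 4.916 + 53.00 + 21.70 years.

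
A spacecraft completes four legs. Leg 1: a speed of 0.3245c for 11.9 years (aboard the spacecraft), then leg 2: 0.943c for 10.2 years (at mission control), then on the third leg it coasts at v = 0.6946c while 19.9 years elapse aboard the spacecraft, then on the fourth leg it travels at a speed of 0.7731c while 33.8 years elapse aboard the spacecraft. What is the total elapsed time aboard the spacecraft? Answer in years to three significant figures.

Leg 1: 11.9 years is already measured aboard the spacecraft.
Leg 2: γ = 1/√(1 − 0.943²) = 1/√0.1108 = 3.005; τ_2 = 10.2/3.005 = 3.394 years.
Leg 3: 19.9 years is already measured aboard the spacecraft.
Leg 4: 33.8 years is already measured aboard the spacecraft.
Total: 11.90 + 3.394 + 19.90 + 33.80 years.

τ = 69.0 years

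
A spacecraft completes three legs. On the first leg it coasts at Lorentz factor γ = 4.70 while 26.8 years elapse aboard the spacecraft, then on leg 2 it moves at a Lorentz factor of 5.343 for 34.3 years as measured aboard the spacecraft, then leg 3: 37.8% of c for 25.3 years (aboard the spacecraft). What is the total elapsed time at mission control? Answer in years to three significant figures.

Leg 1: γ = 4.70; Δt_1 = 4.700 × 26.8 = 126.0 years.
Leg 2: γ = 5.343; Δt_2 = 5.343 × 34.3 = 183.3 years.
Leg 3: β = 0.378; γ = 1/√(1 − 0.378²) = 1/√0.8571 = 1.080; Δt_3 = 1.080 × 25.3 = 27.33 years.
Total: 126.0 + 183.3 + 27.33 years.

Δt = 337 years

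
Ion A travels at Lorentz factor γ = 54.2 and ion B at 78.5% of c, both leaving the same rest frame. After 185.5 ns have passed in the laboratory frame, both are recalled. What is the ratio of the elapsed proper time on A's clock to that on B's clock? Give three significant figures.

A: γ = 54.2. B: β = 0.785; γ = 1/√(1 − 0.785²) = 1/√0.3838 = 1.614.
τ_A/τ_B = γ_B/γ_A = 1.614/54.20 = 0.02978, so τ_A/τ_B = 0.02978.

τ_A/τ_B = 0.0298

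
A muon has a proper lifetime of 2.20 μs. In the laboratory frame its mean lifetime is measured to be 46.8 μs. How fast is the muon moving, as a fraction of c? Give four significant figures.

γ = Δt/τ₀ = 46.8/2.20 = 21.27
β = √(1 − 1/γ²) = √(1 − 0.002210) = √0.9978

β = 0.9989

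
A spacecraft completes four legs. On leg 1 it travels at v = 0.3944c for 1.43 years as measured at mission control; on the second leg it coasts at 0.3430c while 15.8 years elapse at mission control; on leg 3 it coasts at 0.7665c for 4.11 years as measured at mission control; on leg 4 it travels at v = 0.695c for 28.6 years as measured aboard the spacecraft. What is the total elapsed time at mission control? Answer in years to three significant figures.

Δt = 61.1 years

Leg 1: 1.43 years is already measured at mission control.
Leg 2: 15.8 years is already measured at mission control.
Leg 3: 4.11 years is already measured at mission control.
Leg 4: γ = 1/√(1 − 0.695²) = 1/√0.5170 = 1.391; Δt_4 = 1.391 × 28.6 = 39.78 years.
Total: 1.430 + 15.80 + 4.110 + 39.78 years.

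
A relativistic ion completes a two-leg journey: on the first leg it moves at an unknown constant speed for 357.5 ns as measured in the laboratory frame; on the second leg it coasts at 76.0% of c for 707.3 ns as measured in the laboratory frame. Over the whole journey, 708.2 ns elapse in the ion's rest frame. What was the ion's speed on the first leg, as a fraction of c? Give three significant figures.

Leg 1: speed unknown; τ_1 = 357.5/γ_1.
Leg 2: β = 0.760; γ = 1/√(1 − 0.760²) = 1/√0.4224 = 1.539; τ_2 = 707.3/1.539 = 459.7 ns.
Total proper time: τ_1 + 459.7 = 708.2, so τ_1 = 708.2 − 459.7 = 248.5 ns.
γ_1 = 357.5/248.5 = 1.439; β = √(1 − 1/γ²) = √0.5168.

β = 0.719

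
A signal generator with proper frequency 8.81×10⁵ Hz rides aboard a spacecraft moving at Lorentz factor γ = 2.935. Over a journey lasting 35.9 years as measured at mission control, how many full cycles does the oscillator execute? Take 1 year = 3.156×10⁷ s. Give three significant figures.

N = 3.40×10¹⁴

γ = 2.935
The oscillator's own cycle count is N = f × τ where τ is the proper time aboard the spacecraft. τ = Δt/γ = 35.9/2.935 = 12.23 years = 3.860×10⁸ s.
N = 8.81×10⁵ × 3.860×10⁸ = 3.401×10¹⁴.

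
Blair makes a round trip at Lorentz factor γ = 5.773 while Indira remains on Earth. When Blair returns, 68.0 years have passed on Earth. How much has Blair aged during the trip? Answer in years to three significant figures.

γ = 5.773
Blair's clock measures proper time along the trip: τ = Δt/γ = 68.0/5.773 years.

τ = 11.8 years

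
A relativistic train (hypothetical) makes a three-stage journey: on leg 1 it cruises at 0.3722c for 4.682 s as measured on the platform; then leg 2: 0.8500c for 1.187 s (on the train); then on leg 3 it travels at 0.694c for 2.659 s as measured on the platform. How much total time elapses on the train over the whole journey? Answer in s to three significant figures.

Leg 1: γ = 1/√(1 − 0.3722²) = 1/√0.8615 = 1.077; τ_1 = 4.682/1.077 = 4.346 s.
Leg 2: 1.187 s is already measured on the train.
Leg 3: γ = 1/√(1 − 0.694²) = 1/√0.5184 = 1.389; τ_3 = 2.659/1.389 = 1.914 s.
Total: 4.346 + 1.187 + 1.914 s.

τ = 7.45 s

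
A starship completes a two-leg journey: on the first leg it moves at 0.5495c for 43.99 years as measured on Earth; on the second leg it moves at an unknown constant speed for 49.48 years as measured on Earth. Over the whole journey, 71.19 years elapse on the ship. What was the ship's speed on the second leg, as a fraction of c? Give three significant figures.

Leg 1: γ = 1/√(1 − 0.5495²) = 1/√0.6980 = 1.197; τ_1 = 43.99/1.197 = 36.75 years.
Leg 2: speed unknown; τ_2 = 49.48/γ_2.
Total proper time: 36.75 + τ_2 = 71.19, so τ_2 = 71.19 − 36.75 = 34.44 years.
γ_2 = 49.48/34.44 = 1.437; β = √(1 − 1/γ²) = √0.5156.

β = 0.718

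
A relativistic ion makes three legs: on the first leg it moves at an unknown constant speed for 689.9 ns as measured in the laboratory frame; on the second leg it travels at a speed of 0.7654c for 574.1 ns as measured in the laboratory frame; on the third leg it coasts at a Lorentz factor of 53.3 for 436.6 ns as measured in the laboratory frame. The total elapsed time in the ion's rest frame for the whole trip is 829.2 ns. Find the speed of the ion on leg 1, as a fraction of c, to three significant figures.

Leg 1: speed unknown; τ_1 = 689.9/γ_1.
Leg 2: γ = 1/√(1 − 0.7654²) = 1/√0.4142 = 1.554; τ_2 = 574.1/1.554 = 369.5 ns.
Leg 3: γ = 53.3; τ_3 = 436.6/53.30 = 8.191 ns.
Total proper time: τ_1 + 369.5 + 8.191 = 829.2, so τ_1 = 829.2 − 377.7 = 451.5 ns.
γ_1 = 689.9/451.5 = 1.528; β = √(1 − 1/γ²) = √0.5716.

β = 0.756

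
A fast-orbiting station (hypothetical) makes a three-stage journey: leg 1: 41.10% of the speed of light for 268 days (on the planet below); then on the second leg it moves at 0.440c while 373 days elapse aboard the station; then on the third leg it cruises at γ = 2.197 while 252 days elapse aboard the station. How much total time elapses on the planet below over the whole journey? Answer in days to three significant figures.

Δt = 1240 days

Leg 1: 268 days is already measured on the planet below.
Leg 2: γ = 1/√(1 − 0.440²) = 1/√0.8064 = 1.114; Δt_2 = 1.114 × 373 = 415.4 days.
Leg 3: γ = 2.197; Δt_3 = 2.197 × 252 = 553.6 days.
Total: 268.0 + 415.4 + 553.6 days.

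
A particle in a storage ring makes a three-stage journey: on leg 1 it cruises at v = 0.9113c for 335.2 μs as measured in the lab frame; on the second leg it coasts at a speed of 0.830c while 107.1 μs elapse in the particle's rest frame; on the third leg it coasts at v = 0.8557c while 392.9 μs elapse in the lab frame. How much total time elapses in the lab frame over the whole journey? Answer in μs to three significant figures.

Δt = 920 μs

Leg 1: 335.2 μs is already measured in the lab frame.
Leg 2: γ = 1/√(1 − 0.830²) = 1/√0.3111 = 1.793; Δt_2 = 1.793 × 107.1 = 192.0 μs.
Leg 3: 392.9 μs is already measured in the lab frame.
Total: 335.2 + 192.0 + 392.9 μs.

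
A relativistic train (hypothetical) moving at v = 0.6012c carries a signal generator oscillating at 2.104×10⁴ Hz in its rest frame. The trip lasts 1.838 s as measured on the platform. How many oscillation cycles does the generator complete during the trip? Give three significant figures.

N = 3.09×10⁴

γ = 1/√(1 − 0.6012²) = 1/√0.6386 = 1.251
The oscillator's own cycle count is N = f × τ where τ is the proper time on the train. τ = Δt/γ = 1.838/1.251 = 1.469 s = 1.469×10⁰ s.
N = 2.104×10⁴ × 1.469×10⁰ = 3.090×10⁴.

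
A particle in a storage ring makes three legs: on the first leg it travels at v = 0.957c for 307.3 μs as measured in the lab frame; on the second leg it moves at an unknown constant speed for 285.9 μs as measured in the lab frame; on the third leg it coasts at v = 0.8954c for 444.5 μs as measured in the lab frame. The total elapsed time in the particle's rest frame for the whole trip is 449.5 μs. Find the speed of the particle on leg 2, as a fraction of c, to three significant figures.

Leg 1: γ = 1/√(1 − 0.957²) = 1/√0.08415 = 3.447; τ_1 = 307.3/3.447 = 89.14 μs.
Leg 2: speed unknown; τ_2 = 285.9/γ_2.
Leg 3: γ = 1/√(1 − 0.8954²) = 1/√0.1983 = 2.246; τ_3 = 444.5/2.246 = 197.9 μs.
Total proper time: 89.14 + τ_2 + 197.9 = 449.5, so τ_2 = 449.5 − 287.1 = 162.4 μs.
γ_2 = 285.9/162.4 = 1.760; β = √(1 − 1/γ²) = √0.6772.

β = 0.823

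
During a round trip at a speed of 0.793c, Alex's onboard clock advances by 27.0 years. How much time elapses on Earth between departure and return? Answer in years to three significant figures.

Δt = 44.3 years

γ = 1/√(1 − 0.793²) = 1/√0.3712 = 1.641
Earth-frame duration is the dilated interval: Δt = γτ = 1.641 × 27.0 years.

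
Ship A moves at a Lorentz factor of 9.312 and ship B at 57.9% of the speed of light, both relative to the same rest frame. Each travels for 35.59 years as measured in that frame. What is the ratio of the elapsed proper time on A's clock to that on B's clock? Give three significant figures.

A: γ = 9.312. B: β = 0.579; γ = 1/√(1 − 0.579²) = 1/√0.6648 = 1.227.
τ_A/τ_B = γ_B/γ_A = 1.227/9.312 = 0.1317, so τ_A/τ_B = 0.1317.

τ_A/τ_B = 0.132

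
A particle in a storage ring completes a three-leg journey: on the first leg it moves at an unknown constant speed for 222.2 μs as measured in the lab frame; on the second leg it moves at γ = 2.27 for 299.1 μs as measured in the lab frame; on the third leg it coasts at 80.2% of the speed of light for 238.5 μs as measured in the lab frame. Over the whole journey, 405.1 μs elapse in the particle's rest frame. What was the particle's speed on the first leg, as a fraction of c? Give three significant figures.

β = 0.808

Leg 1: speed unknown; τ_1 = 222.2/γ_1.
Leg 2: γ = 2.27; τ_2 = 299.1/2.270 = 131.8 μs.
Leg 3: β = 0.802; γ = 1/√(1 − 0.802²) = 1/√0.3568 = 1.674; τ_3 = 238.5/1.674 = 142.5 μs.
Total proper time: τ_1 + 131.8 + 142.5 = 405.1, so τ_1 = 405.1 − 274.2 = 130.9 μs.
γ_1 = 222.2/130.9 = 1.698; β = √(1 − 1/γ²) = √0.6531.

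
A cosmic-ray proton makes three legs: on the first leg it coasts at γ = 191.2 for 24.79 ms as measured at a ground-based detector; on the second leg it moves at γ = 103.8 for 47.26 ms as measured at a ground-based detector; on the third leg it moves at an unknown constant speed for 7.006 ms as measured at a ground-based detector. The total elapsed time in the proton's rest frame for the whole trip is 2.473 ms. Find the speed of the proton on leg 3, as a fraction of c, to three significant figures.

β = 0.963

Leg 1: γ = 191.2; τ_1 = 24.79/191.2 = 0.1297 ms.
Leg 2: γ = 103.8; τ_2 = 47.26/103.8 = 0.4553 ms.
Leg 3: speed unknown; τ_3 = 7.006/γ_3.
Total proper time: 0.1297 + 0.4553 + τ_3 = 2.473, so τ_3 = 2.473 − 0.5850 = 1.888 ms.
γ_3 = 7.006/1.888 = 3.711; β = √(1 − 1/γ²) = √0.9274.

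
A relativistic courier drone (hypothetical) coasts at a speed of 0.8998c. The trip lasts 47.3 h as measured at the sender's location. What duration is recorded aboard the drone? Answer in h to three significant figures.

τ = 20.6 h

γ = 1/√(1 − 0.8998²) = 1/√0.1904 = 2.292
The interval measured at the sender's location is the dilated one; the clock aboard the drone measures the proper time τ = Δt/γ = 47.3/2.292 h.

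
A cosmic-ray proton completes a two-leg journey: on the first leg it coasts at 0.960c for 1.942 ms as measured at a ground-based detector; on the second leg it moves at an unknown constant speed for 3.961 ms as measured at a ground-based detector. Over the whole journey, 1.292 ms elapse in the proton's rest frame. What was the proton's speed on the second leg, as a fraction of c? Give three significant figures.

Leg 1: γ = 1/√(1 − 0.960²) = 25/7 ≈ 3.571; τ_1 = 1.942/3.571 = 0.5438 ms.
Leg 2: speed unknown; τ_2 = 3.961/γ_2.
Total proper time: 0.5438 + τ_2 = 1.292, so τ_2 = 1.292 − 0.5438 = 0.7482 ms.
γ_2 = 3.961/0.7482 = 5.294; β = √(1 − 1/γ²) = √0.9643.

β = 0.982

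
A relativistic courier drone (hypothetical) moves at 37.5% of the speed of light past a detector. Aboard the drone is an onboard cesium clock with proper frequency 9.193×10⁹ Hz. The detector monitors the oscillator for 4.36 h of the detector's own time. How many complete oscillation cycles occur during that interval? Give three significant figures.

N = 1.34×10¹⁴

β = 0.375; γ = 1/√(1 − 0.375²) = 1/√0.8594 = 1.079
During 4.36 h of lab time, the oscillator's proper time advances by τ = Δt/γ = 4.36/1.079 = 4.042 h = 1.455×10⁴ s.
N = f × τ = 9.193×10⁹ × 1.455×10⁴ = 1.338×10¹⁴.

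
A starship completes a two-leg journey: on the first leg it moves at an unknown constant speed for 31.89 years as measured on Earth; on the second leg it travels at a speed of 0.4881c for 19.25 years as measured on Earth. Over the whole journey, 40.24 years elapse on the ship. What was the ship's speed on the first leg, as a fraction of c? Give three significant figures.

Leg 1: speed unknown; τ_1 = 31.89/γ_1.
Leg 2: γ = 1/√(1 − 0.4881²) = 1/√0.7618 = 1.146; τ_2 = 19.25/1.146 = 16.80 years.
Total proper time: τ_1 + 16.80 = 40.24, so τ_1 = 40.24 − 16.80 = 23.44 years.
γ_1 = 31.89/23.44 = 1.361; β = √(1 − 1/γ²) = √0.4598.

β = 0.678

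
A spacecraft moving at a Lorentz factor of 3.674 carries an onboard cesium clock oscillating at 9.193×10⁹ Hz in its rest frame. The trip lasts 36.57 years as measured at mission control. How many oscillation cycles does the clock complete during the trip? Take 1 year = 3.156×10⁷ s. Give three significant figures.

γ = 3.674
The oscillator's own cycle count is N = f × τ where τ is the proper time aboard the spacecraft. τ = Δt/γ = 36.57/3.674 = 9.954 years = 3.141×10⁸ s.
N = 9.193×10⁹ × 3.141×10⁸ = 2.888×10¹⁸.

N = 2.89×10¹⁸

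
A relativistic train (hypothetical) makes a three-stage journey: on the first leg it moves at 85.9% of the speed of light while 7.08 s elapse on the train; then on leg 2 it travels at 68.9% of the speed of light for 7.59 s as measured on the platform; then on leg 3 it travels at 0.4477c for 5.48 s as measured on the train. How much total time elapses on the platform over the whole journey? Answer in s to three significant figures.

Leg 1: β = 0.859; γ = 1/√(1 − 0.859²) = 1/√0.2621 = 1.953; Δt_1 = 1.953 × 7.08 = 13.83 s.
Leg 2: 7.59 s is already measured on the platform.
Leg 3: γ = 1/√(1 − 0.4477²) = 1/√0.7996 = 1.118; Δt_3 = 1.118 × 5.48 = 6.128 s.
Total: 13.83 + 7.590 + 6.128 s.

Δt = 27.5 s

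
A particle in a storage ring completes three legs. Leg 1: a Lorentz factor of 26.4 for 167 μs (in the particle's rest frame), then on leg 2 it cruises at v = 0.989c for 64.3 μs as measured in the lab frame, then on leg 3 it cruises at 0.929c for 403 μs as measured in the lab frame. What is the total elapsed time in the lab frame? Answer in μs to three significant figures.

Leg 1: γ = 26.4; Δt_1 = 26.40 × 167 = 4409 μs.
Leg 2: 64.3 μs is already measured in the lab frame.
Leg 3: 403 μs is already measured in the lab frame.
Total: 4409 + 64.30 + 403.0 μs.

Δt = 4880 μs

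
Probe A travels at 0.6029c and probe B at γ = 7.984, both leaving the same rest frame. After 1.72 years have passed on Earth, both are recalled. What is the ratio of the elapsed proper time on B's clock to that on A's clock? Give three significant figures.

τ_B/τ_A = 0.157

A: γ = 1/√(1 − 0.6029²) = 1/√0.6365 = 1.253. B: γ = 7.984.
τ_A/τ_B = γ_B/γ_A = 7.984/1.253 = 6.370, so τ_B/τ_A = 0.1570.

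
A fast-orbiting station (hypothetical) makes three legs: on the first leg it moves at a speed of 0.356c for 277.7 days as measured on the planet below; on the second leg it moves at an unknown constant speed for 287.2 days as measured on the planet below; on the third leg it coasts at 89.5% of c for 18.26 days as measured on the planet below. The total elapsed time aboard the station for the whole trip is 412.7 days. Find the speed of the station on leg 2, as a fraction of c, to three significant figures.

β = 0.863

Leg 1: γ = 1/√(1 − 0.356²) = 1/√0.8733 = 1.070; τ_1 = 277.7/1.070 = 259.5 days.
Leg 2: speed unknown; τ_2 = 287.2/γ_2.
Leg 3: β = 0.895; γ = 1/√(1 − 0.895²) = 1/√0.1990 = 2.242; τ_3 = 18.26/2.242 = 8.145 days.
Total proper time: 259.5 + τ_2 + 8.145 = 412.7, so τ_2 = 412.7 − 267.7 = 145.0 days.
γ_2 = 287.2/145.0 = 1.980; β = √(1 − 1/γ²) = √0.7449.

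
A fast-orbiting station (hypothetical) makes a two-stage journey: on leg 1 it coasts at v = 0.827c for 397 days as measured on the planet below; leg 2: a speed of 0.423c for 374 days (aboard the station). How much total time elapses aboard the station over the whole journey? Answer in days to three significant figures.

Leg 1: γ = 1/√(1 − 0.827²) = 1/√0.3161 = 1.779; τ_1 = 397/1.779 = 223.2 days.
Leg 2: 374 days is already measured aboard the station.
Total: 223.2 + 374.0 days.

τ = 597 days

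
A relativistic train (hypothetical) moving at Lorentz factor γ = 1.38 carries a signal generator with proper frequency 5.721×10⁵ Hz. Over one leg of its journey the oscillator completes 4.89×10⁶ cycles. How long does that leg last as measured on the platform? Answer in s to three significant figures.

γ = 1.38
Proper time for N cycles: τ = N/f = 4.89×10⁶/(5.721×10⁵) = 8.547×10⁰ s = 8.547 s.
Lab-frame duration Δt = γτ = 1.380 × 8.547 = 11.80 s.

Δt = 11.8 s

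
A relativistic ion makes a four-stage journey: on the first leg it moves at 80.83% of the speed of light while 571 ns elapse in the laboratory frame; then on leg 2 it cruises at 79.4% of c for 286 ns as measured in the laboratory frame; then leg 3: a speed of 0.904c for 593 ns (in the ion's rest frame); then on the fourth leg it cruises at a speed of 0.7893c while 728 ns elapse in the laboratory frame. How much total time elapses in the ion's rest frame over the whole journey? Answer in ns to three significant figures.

τ = 1550 ns

Leg 1: β = 0.8083; γ = 1/√(1 − 0.8083²) = 1/√0.3467 = 1.698; τ_1 = 571/1.698 = 336.2 ns.
Leg 2: β = 0.794; γ = 1/√(1 − 0.794²) = 1/√0.3696 = 1.645; τ_2 = 286/1.645 = 173.9 ns.
Leg 3: 593 ns is already measured in the ion's rest frame.
Leg 4: γ = 1/√(1 − 0.7893²) = 1/√0.3770 = 1.629; τ_4 = 728/1.629 = 447.0 ns.
Total: 336.2 + 173.9 + 593.0 + 447.0 ns.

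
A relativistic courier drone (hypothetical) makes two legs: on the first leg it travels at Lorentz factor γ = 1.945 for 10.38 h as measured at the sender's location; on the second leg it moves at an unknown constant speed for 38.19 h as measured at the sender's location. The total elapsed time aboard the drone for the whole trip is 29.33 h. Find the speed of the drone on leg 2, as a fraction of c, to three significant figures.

Leg 1: γ = 1.945; τ_1 = 10.38/1.945 = 5.337 h.
Leg 2: speed unknown; τ_2 = 38.19/γ_2.
Total proper time: 5.337 + τ_2 = 29.33, so τ_2 = 29.33 − 5.337 = 23.99 h.
γ_2 = 38.19/23.99 = 1.592; β = √(1 − 1/γ²) = √0.6053.

β = 0.778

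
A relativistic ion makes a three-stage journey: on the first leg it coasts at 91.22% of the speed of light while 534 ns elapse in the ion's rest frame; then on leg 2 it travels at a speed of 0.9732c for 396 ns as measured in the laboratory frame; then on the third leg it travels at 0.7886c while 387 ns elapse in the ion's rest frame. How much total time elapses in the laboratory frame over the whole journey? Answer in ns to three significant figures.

Leg 1: β = 0.9122; γ = 1/√(1 − 0.9122²) = 1/√0.1679 = 2.441; Δt_1 = 2.441 × 534 = 1303 ns.
Leg 2: 396 ns is already measured in the laboratory frame.
Leg 3: γ = 1/√(1 − 0.7886²) = 1/√0.3781 = 1.626; Δt_3 = 1.626 × 387 = 629.4 ns.
Total: 1303 + 396.0 + 629.4 ns.

Δt = 2330 ns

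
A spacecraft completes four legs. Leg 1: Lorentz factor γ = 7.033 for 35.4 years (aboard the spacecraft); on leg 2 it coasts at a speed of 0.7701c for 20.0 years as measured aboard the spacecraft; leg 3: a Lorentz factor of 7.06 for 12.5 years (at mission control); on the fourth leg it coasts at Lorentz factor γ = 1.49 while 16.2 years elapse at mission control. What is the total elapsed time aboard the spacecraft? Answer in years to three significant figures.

τ = 68.0 years

Leg 1: 35.4 years is already measured aboard the spacecraft.
Leg 2: 20.0 years is already measured aboard the spacecraft.
Leg 3: γ = 7.06; τ_3 = 12.5/7.060 = 1.771 years.
Leg 4: γ = 1.49; τ_4 = 16.2/1.490 = 10.87 years.
Total: 35.40 + 20.00 + 1.771 + 10.87 years.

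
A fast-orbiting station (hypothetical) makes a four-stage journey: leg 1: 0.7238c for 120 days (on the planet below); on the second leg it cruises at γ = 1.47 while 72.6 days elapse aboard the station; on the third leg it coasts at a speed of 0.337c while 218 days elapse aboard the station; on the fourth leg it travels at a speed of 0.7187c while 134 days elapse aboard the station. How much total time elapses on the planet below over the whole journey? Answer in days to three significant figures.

Leg 1: 120 days is already measured on the planet below.
Leg 2: γ = 1.47; Δt_2 = 1.470 × 72.6 = 106.7 days.
Leg 3: γ = 1/√(1 − 0.337²) = 1/√0.8864 = 1.062; Δt_3 = 1.062 × 218 = 231.5 days.
Leg 4: γ = 1/√(1 − 0.7187²) = 1/√0.4835 = 1.438; Δt_4 = 1.438 × 134 = 192.7 days.
Total: 120.0 + 106.7 + 231.5 + 192.7 days.

Δt = 651 days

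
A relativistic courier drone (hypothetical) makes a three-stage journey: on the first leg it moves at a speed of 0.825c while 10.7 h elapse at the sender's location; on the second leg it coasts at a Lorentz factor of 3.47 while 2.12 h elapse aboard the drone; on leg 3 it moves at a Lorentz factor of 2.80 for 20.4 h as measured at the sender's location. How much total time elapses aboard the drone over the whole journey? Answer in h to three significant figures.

τ = 15.5 h

Leg 1: γ = 1/√(1 − 0.825²) = 1/√0.3194 = 1.769; τ_1 = 10.7/1.769 = 6.047 h.
Leg 2: 2.12 h is already measured aboard the drone.
Leg 3: γ = 2.80; τ_3 = 20.4/2.800 = 7.286 h.
Total: 6.047 + 2.120 + 7.286 h.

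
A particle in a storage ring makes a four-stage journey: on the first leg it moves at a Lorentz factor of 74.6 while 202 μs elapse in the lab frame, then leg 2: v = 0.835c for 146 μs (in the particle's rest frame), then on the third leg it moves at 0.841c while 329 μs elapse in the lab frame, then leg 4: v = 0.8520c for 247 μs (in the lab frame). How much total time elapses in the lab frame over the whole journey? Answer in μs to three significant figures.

Leg 1: 202 μs is already measured in the lab frame.
Leg 2: γ = 1/√(1 − 0.835²) = 1/√0.3028 = 1.817; Δt_2 = 1.817 × 146 = 265.3 μs.
Leg 3: 329 μs is already measured in the lab frame.
Leg 4: 247 μs is already measured in the lab frame.
Total: 202.0 + 265.3 + 329.0 + 247.0 μs.

Δt = 1040 μs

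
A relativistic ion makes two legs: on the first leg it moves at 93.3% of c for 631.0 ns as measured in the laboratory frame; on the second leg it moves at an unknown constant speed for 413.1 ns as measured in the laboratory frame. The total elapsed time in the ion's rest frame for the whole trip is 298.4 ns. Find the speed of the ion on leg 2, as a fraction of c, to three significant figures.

β = 0.985

Leg 1: β = 0.933; γ = 1/√(1 − 0.933²) = 1/√0.1295 = 2.779; τ_1 = 631.0/2.779 = 227.1 ns.
Leg 2: speed unknown; τ_2 = 413.1/γ_2.
Total proper time: 227.1 + τ_2 = 298.4, so τ_2 = 298.4 − 227.1 = 71.32 ns.
γ_2 = 413.1/71.32 = 5.792; β = √(1 − 1/γ²) = √0.9702.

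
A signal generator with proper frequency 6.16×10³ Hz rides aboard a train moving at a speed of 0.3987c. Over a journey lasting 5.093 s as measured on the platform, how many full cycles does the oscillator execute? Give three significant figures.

N = 2.88×10⁴

γ = 1/√(1 − 0.3987²) = 1/√0.8410 = 1.090
The oscillator's own cycle count is N = f × τ where τ is the proper time on the train. τ = Δt/γ = 5.093/1.090 = 4.671 s = 4.671×10⁰ s.
N = 6.16×10³ × 4.671×10⁰ = 2.877×10⁴.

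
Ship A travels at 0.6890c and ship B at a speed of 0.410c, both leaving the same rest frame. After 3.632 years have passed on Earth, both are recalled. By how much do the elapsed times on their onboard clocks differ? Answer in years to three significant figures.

|τ_A − τ_B| = 0.680 years

A: γ = 1/√(1 − 0.6890²) = 1/√0.5253 = 1.380; τ_A = 3.632/1.380 = 2.632 years.
B: γ = 1/√(1 − 0.410²) = 1/√0.8319 = 1.096; τ_B = 3.632/1.096 = 3.313 years.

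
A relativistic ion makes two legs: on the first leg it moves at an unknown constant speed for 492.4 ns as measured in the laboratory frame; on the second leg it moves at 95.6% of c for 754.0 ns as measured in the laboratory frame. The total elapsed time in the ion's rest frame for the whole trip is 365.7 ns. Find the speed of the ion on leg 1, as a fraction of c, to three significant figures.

β = 0.956

Leg 1: speed unknown; τ_1 = 492.4/γ_1.
Leg 2: β = 0.956; γ = 1/√(1 − 0.956²) = 1/√0.08606 = 3.409; τ_2 = 754.0/3.409 = 221.2 ns.
Total proper time: τ_1 + 221.2 = 365.7, so τ_1 = 365.7 − 221.2 = 144.5 ns.
γ_1 = 492.4/144.5 = 3.408; β = √(1 − 1/γ²) = √0.9139.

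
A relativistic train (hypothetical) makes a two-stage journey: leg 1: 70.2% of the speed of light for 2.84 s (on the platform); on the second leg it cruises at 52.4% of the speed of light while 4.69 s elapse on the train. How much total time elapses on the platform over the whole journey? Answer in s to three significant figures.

Δt = 8.35 s

Leg 1: 2.84 s is already measured on the platform.
Leg 2: β = 0.524; γ = 1/√(1 − 0.524²) = 1/√0.7254 = 1.174; Δt_2 = 1.174 × 4.69 = 5.507 s.
Total: 2.840 + 5.507 s.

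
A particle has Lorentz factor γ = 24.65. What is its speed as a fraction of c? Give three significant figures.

β = √(1 − 1/γ²) = √(1 − 1/24.65²) = √(1 − 0.001646) = √0.9984

β = 0.999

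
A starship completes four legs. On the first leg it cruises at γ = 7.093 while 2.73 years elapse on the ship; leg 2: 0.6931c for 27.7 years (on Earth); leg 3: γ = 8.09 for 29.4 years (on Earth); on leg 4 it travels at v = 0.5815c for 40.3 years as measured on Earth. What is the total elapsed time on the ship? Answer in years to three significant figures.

Leg 1: 2.73 years is already measured on the ship.
Leg 2: γ = 1/√(1 − 0.6931²) = 1/√0.5196 = 1.387; τ_2 = 27.7/1.387 = 19.97 years.
Leg 3: γ = 8.09; τ_3 = 29.4/8.090 = 3.634 years.
Leg 4: γ = 1/√(1 − 0.5815²) = 1/√0.6619 = 1.229; τ_4 = 40.3/1.229 = 32.79 years.
Total: 2.730 + 19.97 + 3.634 + 32.79 years.

τ = 59.1 years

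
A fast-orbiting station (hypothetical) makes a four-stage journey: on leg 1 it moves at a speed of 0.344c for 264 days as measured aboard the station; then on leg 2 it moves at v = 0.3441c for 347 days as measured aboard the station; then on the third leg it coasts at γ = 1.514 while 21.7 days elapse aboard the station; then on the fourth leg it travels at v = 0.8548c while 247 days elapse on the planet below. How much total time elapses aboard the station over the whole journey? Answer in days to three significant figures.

τ = 761 days

Leg 1: 264 days is already measured aboard the station.
Leg 2: 347 days is already measured aboard the station.
Leg 3: 21.7 days is already measured aboard the station.
Leg 4: γ = 1/√(1 − 0.8548²) = 1/√0.2693 = 1.927; τ_4 = 247/1.927 = 128.2 days.
Total: 264.0 + 347.0 + 21.70 + 128.2 days.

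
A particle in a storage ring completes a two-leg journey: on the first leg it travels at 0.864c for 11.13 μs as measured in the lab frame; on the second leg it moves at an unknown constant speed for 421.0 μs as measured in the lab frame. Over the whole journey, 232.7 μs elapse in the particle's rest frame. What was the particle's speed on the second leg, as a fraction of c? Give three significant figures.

Leg 1: γ = 1/√(1 − 0.864²) = 1/√0.2535 = 1.986; τ_1 = 11.13/1.986 = 5.604 μs.
Leg 2: speed unknown; τ_2 = 421.0/γ_2.
Total proper time: 5.604 + τ_2 = 232.7, so τ_2 = 232.7 − 5.604 = 227.1 μs.
γ_2 = 421.0/227.1 = 1.854; β = √(1 − 1/γ²) = √0.7090.

β = 0.842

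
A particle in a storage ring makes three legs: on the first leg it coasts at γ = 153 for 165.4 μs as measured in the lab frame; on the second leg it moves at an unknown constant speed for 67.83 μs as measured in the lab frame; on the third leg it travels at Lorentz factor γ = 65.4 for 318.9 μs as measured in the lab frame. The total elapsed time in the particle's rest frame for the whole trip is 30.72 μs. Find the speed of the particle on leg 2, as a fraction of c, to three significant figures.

Leg 1: γ = 153; τ_1 = 165.4/153.0 = 1.081 μs.
Leg 2: speed unknown; τ_2 = 67.83/γ_2.
Leg 3: γ = 65.4; τ_3 = 318.9/65.40 = 4.876 μs.
Total proper time: 1.081 + τ_2 + 4.876 = 30.72, so τ_2 = 30.72 − 5.957 = 24.76 μs.
γ_2 = 67.83/24.76 = 2.739; β = √(1 − 1/γ²) = √0.8667.

β = 0.931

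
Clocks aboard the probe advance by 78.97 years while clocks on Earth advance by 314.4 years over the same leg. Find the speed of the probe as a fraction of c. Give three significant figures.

v = 0.968c

The proper time is measured aboard the probe (both events occur at the probe's location); Δt is measured on Earth. γ = Δt/τ = 314.4/78.97 = 3.981.
β = √(1 − 1/γ²) = √(1 − 0.06309) = √0.9369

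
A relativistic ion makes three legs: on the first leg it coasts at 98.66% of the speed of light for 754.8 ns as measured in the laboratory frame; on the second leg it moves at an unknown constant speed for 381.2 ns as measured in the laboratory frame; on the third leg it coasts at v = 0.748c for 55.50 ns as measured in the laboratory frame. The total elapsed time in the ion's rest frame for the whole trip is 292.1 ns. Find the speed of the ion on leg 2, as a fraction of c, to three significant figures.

Leg 1: β = 0.9866; γ = 1/√(1 − 0.9866²) = 1/√0.02662 = 6.129; τ_1 = 754.8/6.129 = 123.2 ns.
Leg 2: speed unknown; τ_2 = 381.2/γ_2.
Leg 3: γ = 1/√(1 − 0.748²) = 1/√0.4405 = 1.507; τ_3 = 55.50/1.507 = 36.84 ns.
Total proper time: 123.2 + τ_2 + 36.84 = 292.1, so τ_2 = 292.1 − 160.0 = 132.1 ns.
γ_2 = 381.2/132.1 = 2.885; β = √(1 − 1/γ²) = √0.8799.

β = 0.938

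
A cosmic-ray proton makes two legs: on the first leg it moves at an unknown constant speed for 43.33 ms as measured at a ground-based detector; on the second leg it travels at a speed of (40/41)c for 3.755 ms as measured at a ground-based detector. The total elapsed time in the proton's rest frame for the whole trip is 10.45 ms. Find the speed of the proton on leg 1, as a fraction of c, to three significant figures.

β = 0.975

Leg 1: speed unknown; τ_1 = 43.33/γ_1.
Leg 2: γ = 1/√(1 − (40/41)²) = 41/9 ≈ 4.556; τ_2 = 3.755/4.556 = 0.8243 ms.
Total proper time: τ_1 + 0.8243 = 10.45, so τ_1 = 10.45 − 0.8243 = 9.626 ms.
γ_1 = 43.33/9.626 = 4.501; β = √(1 − 1/γ²) = √0.9506.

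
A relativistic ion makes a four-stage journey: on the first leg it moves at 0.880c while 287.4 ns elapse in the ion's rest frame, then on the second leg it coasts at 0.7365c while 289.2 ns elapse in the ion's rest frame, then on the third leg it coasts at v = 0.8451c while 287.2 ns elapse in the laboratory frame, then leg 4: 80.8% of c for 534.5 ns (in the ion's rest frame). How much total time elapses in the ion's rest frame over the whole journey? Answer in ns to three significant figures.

Leg 1: 287.4 ns is already measured in the ion's rest frame.
Leg 2: 289.2 ns is already measured in the ion's rest frame.
Leg 3: γ = 1/√(1 − 0.8451²) = 1/√0.2858 = 1.871; τ_3 = 287.2/1.871 = 153.5 ns.
Leg 4: 534.5 ns is already measured in the ion's rest frame.
Total: 287.4 + 289.2 + 153.5 + 534.5 ns.

τ = 1260 ns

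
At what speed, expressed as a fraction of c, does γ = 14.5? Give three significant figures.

β = 0.998

β = √(1 − 1/γ²) = √(1 − 1/14.5²) = √(1 − 0.004756) = √0.9952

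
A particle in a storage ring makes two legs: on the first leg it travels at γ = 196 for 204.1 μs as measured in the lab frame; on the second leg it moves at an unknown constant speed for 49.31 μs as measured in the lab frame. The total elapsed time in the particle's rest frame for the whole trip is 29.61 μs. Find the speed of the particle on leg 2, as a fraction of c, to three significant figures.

β = 0.815

Leg 1: γ = 196; τ_1 = 204.1/196.0 = 1.041 μs.
Leg 2: speed unknown; τ_2 = 49.31/γ_2.
Total proper time: 1.041 + τ_2 = 29.61, so τ_2 = 29.61 − 1.041 = 28.57 μs.
γ_2 = 49.31/28.57 = 1.726; β = √(1 − 1/γ²) = √0.6643.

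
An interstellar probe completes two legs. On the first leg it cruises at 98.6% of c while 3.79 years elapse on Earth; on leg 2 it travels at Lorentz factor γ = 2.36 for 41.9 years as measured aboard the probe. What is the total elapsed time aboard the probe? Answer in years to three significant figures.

Leg 1: β = 0.986; γ = 1/√(1 − 0.986²) = 1/√0.02780 = 5.997; τ_1 = 3.79/5.997 = 0.6320 years.
Leg 2: 41.9 years is already measured aboard the probe.
Total: 0.6320 + 41.90 years.

τ = 42.5 years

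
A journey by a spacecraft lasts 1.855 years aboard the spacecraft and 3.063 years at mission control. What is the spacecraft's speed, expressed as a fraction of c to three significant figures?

β = 0.796

The proper time is measured aboard the spacecraft (both events occur at the spacecraft's location); Δt is measured at mission control. γ = Δt/τ = 3.063/1.855 = 1.651.
β = √(1 − 1/γ²) = √(1 − 0.3668) = √0.6332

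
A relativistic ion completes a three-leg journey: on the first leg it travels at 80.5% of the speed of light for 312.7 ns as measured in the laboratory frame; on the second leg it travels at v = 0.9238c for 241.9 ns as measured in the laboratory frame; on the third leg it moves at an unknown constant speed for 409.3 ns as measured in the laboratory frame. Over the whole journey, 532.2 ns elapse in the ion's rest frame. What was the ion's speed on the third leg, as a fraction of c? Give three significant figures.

β = 0.784

Leg 1: β = 0.805; γ = 1/√(1 − 0.805²) = 1/√0.3520 = 1.686; τ_1 = 312.7/1.686 = 185.5 ns.
Leg 2: γ = 1/√(1 − 0.9238²) = 1/√0.1466 = 2.612; τ_2 = 241.9/2.612 = 92.62 ns.
Leg 3: speed unknown; τ_3 = 409.3/γ_3.
Total proper time: 185.5 + 92.62 + τ_3 = 532.2, so τ_3 = 532.2 − 278.1 = 254.1 ns.
γ_3 = 409.3/254.1 = 1.611; β = √(1 − 1/γ²) = √0.6147.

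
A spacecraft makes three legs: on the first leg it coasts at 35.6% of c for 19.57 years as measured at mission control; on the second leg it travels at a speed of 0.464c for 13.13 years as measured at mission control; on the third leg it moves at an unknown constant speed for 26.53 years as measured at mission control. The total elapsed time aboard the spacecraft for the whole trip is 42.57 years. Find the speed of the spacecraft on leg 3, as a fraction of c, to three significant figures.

β = 0.879

Leg 1: β = 0.356; γ = 1/√(1 − 0.356²) = 1/√0.8733 = 1.070; τ_1 = 19.57/1.070 = 18.29 years.
Leg 2: γ = 1/√(1 − 0.464²) = 1/√0.7847 = 1.129; τ_2 = 13.13/1.129 = 11.63 years.
Leg 3: speed unknown; τ_3 = 26.53/γ_3.
Total proper time: 18.29 + 11.63 + τ_3 = 42.57, so τ_3 = 42.57 − 29.92 = 12.65 years.
γ_3 = 26.53/12.65 = 2.097; β = √(1 − 1/γ²) = √0.7726.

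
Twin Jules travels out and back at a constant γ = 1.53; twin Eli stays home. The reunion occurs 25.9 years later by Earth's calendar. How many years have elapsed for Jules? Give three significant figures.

τ = 16.9 years

γ = 1.53
Jules's clock measures proper time along the trip: τ = Δt/γ = 25.9/1.530 years.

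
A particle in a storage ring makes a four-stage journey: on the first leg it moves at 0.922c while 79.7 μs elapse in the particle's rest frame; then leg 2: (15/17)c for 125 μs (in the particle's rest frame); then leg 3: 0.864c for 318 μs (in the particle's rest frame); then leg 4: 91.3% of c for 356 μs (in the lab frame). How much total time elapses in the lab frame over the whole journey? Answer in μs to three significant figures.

Δt = 1460 μs

Leg 1: γ = 1/√(1 − 0.922²) = 1/√0.1499 = 2.583; Δt_1 = 2.583 × 79.7 = 205.8 μs.
Leg 2: γ = 1/√(1 − (15/17)²) = 17/8 = 2.125; Δt_2 = 2.125 × 125 = 265.6 μs.
Leg 3: γ = 1/√(1 − 0.864²) = 1/√0.2535 = 1.986; Δt_3 = 1.986 × 318 = 631.6 μs.
Leg 4: 356 μs is already measured in the lab frame.
Total: 205.8 + 265.6 + 631.6 + 356.0 μs.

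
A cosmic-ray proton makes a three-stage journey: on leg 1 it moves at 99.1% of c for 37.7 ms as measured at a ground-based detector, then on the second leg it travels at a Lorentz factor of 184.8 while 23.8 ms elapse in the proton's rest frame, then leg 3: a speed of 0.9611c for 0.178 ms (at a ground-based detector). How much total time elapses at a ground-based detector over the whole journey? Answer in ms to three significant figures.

Δt = 4440 ms

Leg 1: 37.7 ms is already measured at a ground-based detector.
Leg 2: γ = 184.8; Δt_2 = 184.8 × 23.8 = 4398 ms.
Leg 3: 0.178 ms is already measured at a ground-based detector.
Total: 37.70 + 4398 + 0.1780 ms.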